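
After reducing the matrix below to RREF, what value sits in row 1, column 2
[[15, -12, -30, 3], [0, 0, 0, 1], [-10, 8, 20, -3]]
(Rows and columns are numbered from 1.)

R1 := 1/15·R1
  [   1  -4/5  -2  1/5 ]
  [   0     0   0    1 ]
  [ -10     8  20   -3 ]
R3 := R3 + 10·R1
  [ 1  -4/5  -2  1/5 ]
  [ 0     0   0    1 ]
  [ 0     0   0   -1 ]
R3 := R3 + R2
  [ 1  -4/5  -2  1/5 ]
  [ 0     0   0    1 ]
  [ 0     0   0    0 ]
R1 := R1 − 1/5·R2
  [ 1  -4/5  -2  0 ]
  [ 0     0   0  1 ]
  [ 0     0   0  0 ]

-4/5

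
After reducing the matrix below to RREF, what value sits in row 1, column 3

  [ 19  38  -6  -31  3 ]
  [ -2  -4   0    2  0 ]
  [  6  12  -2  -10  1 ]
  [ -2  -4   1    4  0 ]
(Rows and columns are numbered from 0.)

r1 → 1/19·r1
r2 → r2 + 2·r1
r3 → r3 − 6·r1
r4 → r4 + 2·r1
r2 → -19/12·r2
r3 → r3 + 2/19·r2
r4 → r4 − 7/19·r2
r3 <=> r4
r3 → 2·r3
r2 → r2 + 1/2·r3
r1 → r1 − 3/19·r3
r1 → r1 + 6/19·r2

2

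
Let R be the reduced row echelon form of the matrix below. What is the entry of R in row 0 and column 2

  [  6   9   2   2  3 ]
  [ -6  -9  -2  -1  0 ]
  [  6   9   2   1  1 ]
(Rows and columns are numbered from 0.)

1/3

ρ1 := 1/6·ρ1
  [  1  3/2  1/3  1/3  1/2 ]
  [ -6   -9   -2   -1    0 ]
  [  6    9    2    1    1 ]
ρ2 := ρ2 + 6·ρ1
  [ 1  3/2  1/3  1/3  1/2 ]
  [ 0    0    0    1    3 ]
  [ 6    9    2    1    1 ]
ρ3 := ρ3 − 6·ρ1
  [ 1  3/2  1/3  1/3  1/2 ]
  [ 0    0    0    1    3 ]
  [ 0    0    0   -1   -2 ]
ρ3 := ρ3 + ρ2
  [ 1  3/2  1/3  1/3  1/2 ]
  [ 0    0    0    1    3 ]
  [ 0    0    0    0    1 ]
ρ2 := ρ2 − 3·ρ3
  [ 1  3/2  1/3  1/3  1/2 ]
  [ 0    0    0    1    0 ]
  [ 0    0    0    0    1 ]
ρ1 := ρ1 − 1/2·ρ3
  [ 1  3/2  1/3  1/3  0 ]
  [ 0    0    0    1  0 ]
  [ 0    0    0    0  1 ]
ρ1 := ρ1 − 1/3·ρ2
  [ 1  3/2  1/3  0  0 ]
  [ 0    0    0  1  0 ]
  [ 0    0    0  0  1 ]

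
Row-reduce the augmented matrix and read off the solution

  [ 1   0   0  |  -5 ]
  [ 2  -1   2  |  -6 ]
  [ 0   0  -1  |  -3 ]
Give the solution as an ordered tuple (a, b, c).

(-5, 2, 3)

Subtract 2 times ρ1 from ρ2.
  [ 1   0   0  |  -5 ]
  [ 0  -1   2  |   4 ]
  [ 0   0  -1  |  -3 ]
Multiply ρ2 by -1.
  [ 1  0   0  |  -5 ]
  [ 0  1  -2  |  -4 ]
  [ 0  0  -1  |  -3 ]
Multiply ρ3 by -1.
  [ 1  0   0  |  -5 ]
  [ 0  1  -2  |  -4 ]
  [ 0  0   1  |   3 ]
Add 2 times ρ3 to ρ2.
  [ 1  0  0  |  -5 ]
  [ 0  1  0  |   2 ]
  [ 0  0  1  |   3 ]
Reading off the last column: a = -5, b = 2, c = 3.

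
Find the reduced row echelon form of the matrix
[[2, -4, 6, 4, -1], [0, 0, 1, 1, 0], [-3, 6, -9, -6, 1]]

[[1, -2, 0, -1, 0], [0, 0, 1, 1, 0], [0, 0, 0, 0, 1]]

r1 ← 1/2·r1
  [  1  -2   3   2  -1/2 ]
  [  0   0   1   1     0 ]
  [ -3   6  -9  -6     1 ]
r3 ← r3 + 3·r1
  [ 1  -2  3  2  -1/2 ]
  [ 0   0  1  1     0 ]
  [ 0   0  0  0  -1/2 ]
r3 ← -2·r3
  [ 1  -2  3  2  -1/2 ]
  [ 0   0  1  1     0 ]
  [ 0   0  0  0     1 ]
r1 ← r1 + 1/2·r3
  [ 1  -2  3  2  0 ]
  [ 0   0  1  1  0 ]
  [ 0   0  0  0  1 ]
r1 ← r1 − 3·r2
  [ 1  -2  0  -1  0 ]
  [ 0   0  1   1  0 ]
  [ 0   0  0   0  1 ]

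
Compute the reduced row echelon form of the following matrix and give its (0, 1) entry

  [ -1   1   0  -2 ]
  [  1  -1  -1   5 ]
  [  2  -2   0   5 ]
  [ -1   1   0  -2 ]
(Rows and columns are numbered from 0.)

R1 ← -1·R1
R2 ← R2 − R1
R3 ← R3 − 2·R1
R4 ← R4 + R1
R2 ← -1·R2
R2 ← R2 + 3·R3
R1 ← R1 − 2·R3

-1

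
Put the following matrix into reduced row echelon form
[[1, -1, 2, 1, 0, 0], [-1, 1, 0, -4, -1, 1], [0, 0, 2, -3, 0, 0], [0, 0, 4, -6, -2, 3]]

[[1, -1, 0, 4, 0, 0], [0, 0, 1, -3/2, 0, 0], [0, 0, 0, 0, 1, 0], [0, 0, 0, 0, 0, 1]]

Add r1 to r2.
  [ 1  -1  2   1   0  0 ]
  [ 0   0  2  -3  -1  1 ]
  [ 0   0  2  -3   0  0 ]
  [ 0   0  4  -6  -2  3 ]
Multiply r2 by 1/2.
  [ 1  -1  2     1     0    0 ]
  [ 0   0  1  -3/2  -1/2  1/2 ]
  [ 0   0  2    -3     0    0 ]
  [ 0   0  4    -6    -2    3 ]
Subtract 2 times r2 from r3.
  [ 1  -1  2     1     0    0 ]
  [ 0   0  1  -3/2  -1/2  1/2 ]
  [ 0   0  0     0     1   -1 ]
  [ 0   0  4    -6    -2    3 ]
Subtract 4 times r2 from r4.
  [ 1  -1  2     1     0    0 ]
  [ 0   0  1  -3/2  -1/2  1/2 ]
  [ 0   0  0     0     1   -1 ]
  [ 0   0  0     0     0    1 ]
Add r4 to r3.
  [ 1  -1  2     1     0    0 ]
  [ 0   0  1  -3/2  -1/2  1/2 ]
  [ 0   0  0     0     1    0 ]
  [ 0   0  0     0     0    1 ]
Subtract 1/2 times r4 from r2.
  [ 1  -1  2     1     0  0 ]
  [ 0   0  1  -3/2  -1/2  0 ]
  [ 0   0  0     0     1  0 ]
  [ 0   0  0     0     0  1 ]
Add 1/2 times r3 to r2.
  [ 1  -1  2     1  0  0 ]
  [ 0   0  1  -3/2  0  0 ]
  [ 0   0  0     0  1  0 ]
  [ 0   0  0     0  0  1 ]
Subtract 2 times r2 from r1.
  [ 1  -1  0     4  0  0 ]
  [ 0   0  1  -3/2  0  0 ]
  [ 0   0  0     0  1  0 ]
  [ 0   0  0     0  0  1 ]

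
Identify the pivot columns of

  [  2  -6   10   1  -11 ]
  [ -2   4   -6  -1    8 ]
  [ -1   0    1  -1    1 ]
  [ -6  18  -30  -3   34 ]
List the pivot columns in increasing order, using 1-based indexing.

1, 2, 4, 5

R1 := 1/2·R1
  [  1  -3    5  1/2  -11/2 ]
  [ -2   4   -6   -1      8 ]
  [ -1   0    1   -1      1 ]
  [ -6  18  -30   -3     34 ]
R2 := R2 + 2·R1
  [  1  -3    5  1/2  -11/2 ]
  [  0  -2    4    0     -3 ]
  [ -1   0    1   -1      1 ]
  [ -6  18  -30   -3     34 ]
R3 := R3 + R1
  [  1  -3    5   1/2  -11/2 ]
  [  0  -2    4     0     -3 ]
  [  0  -3    6  -1/2   -9/2 ]
  [ -6  18  -30    -3     34 ]
R4 := R4 + 6·R1
  [ 1  -3  5   1/2  -11/2 ]
  [ 0  -2  4     0     -3 ]
  [ 0  -3  6  -1/2   -9/2 ]
  [ 0   0  0     0      1 ]
R2 := -1/2·R2
  [ 1  -3   5   1/2  -11/2 ]
  [ 0   1  -2     0    3/2 ]
  [ 0  -3   6  -1/2   -9/2 ]
  [ 0   0   0     0      1 ]
R3 := R3 + 3·R2
  [ 1  -3   5   1/2  -11/2 ]
  [ 0   1  -2     0    3/2 ]
  [ 0   0   0  -1/2      0 ]
  [ 0   0   0     0      1 ]
R3 := -2·R3
  [ 1  -3   5  1/2  -11/2 ]
  [ 0   1  -2    0    3/2 ]
  [ 0   0   0    1      0 ]
  [ 0   0   0    0      1 ]
R2 := R2 − 3/2·R4
  [ 1  -3   5  1/2  -11/2 ]
  [ 0   1  -2    0      0 ]
  [ 0   0   0    1      0 ]
  [ 0   0   0    0      1 ]
R1 := R1 + 11/2·R4
  [ 1  -3   5  1/2  0 ]
  [ 0   1  -2    0  0 ]
  [ 0   0   0    1  0 ]
  [ 0   0   0    0  1 ]
R1 := R1 − 1/2·R3
  [ 1  -3   5  0  0 ]
  [ 0   1  -2  0  0 ]
  [ 0   0   0  1  0 ]
  [ 0   0   0  0  1 ]
R1 := R1 + 3·R2
  [ 1  0  -1  0  0 ]
  [ 0  1  -2  0  0 ]
  [ 0  0   0  1  0 ]
  [ 0  0   0  0  1 ]
Pivot columns are the columns containing a leading 1.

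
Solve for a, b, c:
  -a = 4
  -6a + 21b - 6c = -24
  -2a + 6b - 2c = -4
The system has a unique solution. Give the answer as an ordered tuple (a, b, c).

(-4, -4, -6)

Form the augmented matrix and row-reduce:
  [ -1   0   0  |    4 ]
  [ -6  21  -6  |  -24 ]
  [ -2   6  -2  |   -4 ]
ρ1 -> -1·ρ1
ρ2 -> ρ2 + 6·ρ1
ρ3 -> ρ3 + 2·ρ1
ρ2 -> 1/21·ρ2
ρ3 -> ρ3 − 6·ρ2
ρ3 -> -7/2·ρ3
ρ2 -> ρ2 + 2/7·ρ3
Reading off the last column: a = -4, b = -4, c = -6.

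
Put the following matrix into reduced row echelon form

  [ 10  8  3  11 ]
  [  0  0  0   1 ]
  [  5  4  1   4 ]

Multiply ρ1 by 1/10.
Subtract 5 times ρ1 from ρ3.
Swap ρ2 and ρ3.
Multiply ρ2 by -2.
Subtract 3 times ρ3 from ρ2.
Subtract 11/10 times ρ3 from ρ1.
Subtract 3/10 times ρ2 from ρ1.

[[1, 4/5, 0, 0], [0, 0, 1, 0], [0, 0, 0, 1]]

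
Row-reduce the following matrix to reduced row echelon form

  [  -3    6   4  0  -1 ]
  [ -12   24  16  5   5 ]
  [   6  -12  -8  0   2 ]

[[1, -2, -4/3, 0, 1/3], [0, 0, 0, 1, 9/5], [0, 0, 0, 0, 0]]

r1 ← -1/3·r1
  [   1   -2  -4/3  0  1/3 ]
  [ -12   24    16  5    5 ]
  [   6  -12    -8  0    2 ]
r2 ← r2 + 12·r1
  [ 1   -2  -4/3  0  1/3 ]
  [ 0    0     0  5    9 ]
  [ 6  -12    -8  0    2 ]
r3 ← r3 − 6·r1
  [ 1  -2  -4/3  0  1/3 ]
  [ 0   0     0  5    9 ]
  [ 0   0     0  0    0 ]
r2 ← 1/5·r2
  [ 1  -2  -4/3  0  1/3 ]
  [ 0   0     0  1  9/5 ]
  [ 0   0     0  0    0 ]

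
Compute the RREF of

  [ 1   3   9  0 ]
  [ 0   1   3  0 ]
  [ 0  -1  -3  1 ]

Add R2 to R3.
  [ 1  3  9  0 ]
  [ 0  1  3  0 ]
  [ 0  0  0  1 ]
Subtract 3 times R2 from R1.
  [ 1  0  0  0 ]
  [ 0  1  3  0 ]
  [ 0  0  0  1 ]

[[1, 0, 0, 0], [0, 1, 3, 0], [0, 0, 0, 1]]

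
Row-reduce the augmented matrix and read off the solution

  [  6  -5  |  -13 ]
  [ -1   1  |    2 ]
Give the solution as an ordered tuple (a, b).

(-3, -1)

r1 := 1/6·r1
  [  1  -5/6  |  -13/6 ]
  [ -1     1  |      2 ]
r2 := r2 + r1
  [ 1  -5/6  |  -13/6 ]
  [ 0   1/6  |   -1/6 ]
r2 := 6·r2
  [ 1  -5/6  |  -13/6 ]
  [ 0     1  |     -1 ]
r1 := r1 + 5/6·r2
  [ 1  0  |  -3 ]
  [ 0  1  |  -1 ]
Reading off the last column: a = -3, b = -1.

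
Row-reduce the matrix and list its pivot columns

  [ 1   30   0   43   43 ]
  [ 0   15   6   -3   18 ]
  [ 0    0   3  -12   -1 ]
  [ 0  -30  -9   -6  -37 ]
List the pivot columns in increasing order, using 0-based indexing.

r2 -> 1/15·r2
r4 -> r4 + 30·r2
r3 -> 1/3·r3
r4 -> r4 − 3·r3
r2 -> r2 − 2/5·r3
r1 -> r1 − 30·r2
Pivot columns are the columns containing a leading 1.

0, 1, 2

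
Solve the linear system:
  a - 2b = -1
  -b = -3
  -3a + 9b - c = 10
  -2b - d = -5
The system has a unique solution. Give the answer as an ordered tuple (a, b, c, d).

(5, 3, 2, -1)

Form the augmented matrix and row-reduce:
  [  1  -2   0   0  |  -1 ]
  [  0  -1   0   0  |  -3 ]
  [ -3   9  -1   0  |  10 ]
  [  0  -2   0  -1  |  -5 ]
R3 -> R3 + 3·R1
  [ 1  -2   0   0  |  -1 ]
  [ 0  -1   0   0  |  -3 ]
  [ 0   3  -1   0  |   7 ]
  [ 0  -2   0  -1  |  -5 ]
R2 -> -1·R2
  [ 1  -2   0   0  |  -1 ]
  [ 0   1   0   0  |   3 ]
  [ 0   3  -1   0  |   7 ]
  [ 0  -2   0  -1  |  -5 ]
R3 -> R3 − 3·R2
  [ 1  -2   0   0  |  -1 ]
  [ 0   1   0   0  |   3 ]
  [ 0   0  -1   0  |  -2 ]
  [ 0  -2   0  -1  |  -5 ]
R4 -> R4 + 2·R2
  [ 1  -2   0   0  |  -1 ]
  [ 0   1   0   0  |   3 ]
  [ 0   0  -1   0  |  -2 ]
  [ 0   0   0  -1  |   1 ]
R3 -> -1·R3
  [ 1  -2  0   0  |  -1 ]
  [ 0   1  0   0  |   3 ]
  [ 0   0  1   0  |   2 ]
  [ 0   0  0  -1  |   1 ]
R4 -> -1·R4
  [ 1  -2  0  0  |  -1 ]
  [ 0   1  0  0  |   3 ]
  [ 0   0  1  0  |   2 ]
  [ 0   0  0  1  |  -1 ]
R1 -> R1 + 2·R2
  [ 1  0  0  0  |   5 ]
  [ 0  1  0  0  |   3 ]
  [ 0  0  1  0  |   2 ]
  [ 0  0  0  1  |  -1 ]
Reading off the last column: a = 5, b = 3, c = 2, d = -1.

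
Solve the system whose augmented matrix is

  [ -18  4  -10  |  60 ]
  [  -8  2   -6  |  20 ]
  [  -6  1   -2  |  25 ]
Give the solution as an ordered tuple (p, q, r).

(-5, 5, 5)

Multiply r1 by -1/18.
  [  1  -2/9  5/9  |  -10/3 ]
  [ -8     2   -6  |     20 ]
  [ -6     1   -2  |     25 ]
Add 8 times r1 to r2.
  [  1  -2/9    5/9  |  -10/3 ]
  [  0   2/9  -14/9  |  -20/3 ]
  [ -6     1     -2  |     25 ]
Add 6 times r1 to r3.
  [ 1  -2/9    5/9  |  -10/3 ]
  [ 0   2/9  -14/9  |  -20/3 ]
  [ 0  -1/3    4/3  |      5 ]
Multiply r2 by 9/2.
  [ 1  -2/9  5/9  |  -10/3 ]
  [ 0     1   -7  |    -30 ]
  [ 0  -1/3  4/3  |      5 ]
Add 1/3 times r2 to r3.
  [ 1  -2/9  5/9  |  -10/3 ]
  [ 0     1   -7  |    -30 ]
  [ 0     0   -1  |     -5 ]
Multiply r3 by -1.
  [ 1  -2/9  5/9  |  -10/3 ]
  [ 0     1   -7  |    -30 ]
  [ 0     0    1  |      5 ]
Add 7 times r3 to r2.
  [ 1  -2/9  5/9  |  -10/3 ]
  [ 0     1    0  |      5 ]
  [ 0     0    1  |      5 ]
Subtract 5/9 times r3 from r1.
  [ 1  -2/9  0  |  -55/9 ]
  [ 0     1  0  |      5 ]
  [ 0     0  1  |      5 ]
Add 2/9 times r2 to r1.
  [ 1  0  0  |  -5 ]
  [ 0  1  0  |   5 ]
  [ 0  0  1  |   5 ]
Reading off the last column: p = -5, q = 5, r = 5.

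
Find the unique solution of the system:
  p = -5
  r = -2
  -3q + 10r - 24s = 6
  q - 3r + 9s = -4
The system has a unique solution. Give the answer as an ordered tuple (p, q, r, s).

Form the augmented matrix and row-reduce:
  [ 1   0   0    0  |  -5 ]
  [ 0   0   1    0  |  -2 ]
  [ 0  -3  10  -24  |   6 ]
  [ 0   1  -3    9  |  -4 ]
R2 <-> R3
  [ 1   0   0    0  |  -5 ]
  [ 0  -3  10  -24  |   6 ]
  [ 0   0   1    0  |  -2 ]
  [ 0   1  -3    9  |  -4 ]
R2 := -1/3·R2
  [ 1  0      0  0  |  -5 ]
  [ 0  1  -10/3  8  |  -2 ]
  [ 0  0      1  0  |  -2 ]
  [ 0  1     -3  9  |  -4 ]
R4 := R4 − R2
  [ 1  0      0  0  |  -5 ]
  [ 0  1  -10/3  8  |  -2 ]
  [ 0  0      1  0  |  -2 ]
  [ 0  0    1/3  1  |  -2 ]
R4 := R4 − 1/3·R3
  [ 1  0      0  0  |    -5 ]
  [ 0  1  -10/3  8  |    -2 ]
  [ 0  0      1  0  |    -2 ]
  [ 0  0      0  1  |  -4/3 ]
R2 := R2 − 8·R4
  [ 1  0      0  0  |    -5 ]
  [ 0  1  -10/3  0  |  26/3 ]
  [ 0  0      1  0  |    -2 ]
  [ 0  0      0  1  |  -4/3 ]
R2 := R2 + 10/3·R3
  [ 1  0  0  0  |    -5 ]
  [ 0  1  0  0  |     2 ]
  [ 0  0  1  0  |    -2 ]
  [ 0  0  0  1  |  -4/3 ]
Reading off the last column: p = -5, q = 2, r = -2, s = -4/3.

(-5, 2, -2, -4/3)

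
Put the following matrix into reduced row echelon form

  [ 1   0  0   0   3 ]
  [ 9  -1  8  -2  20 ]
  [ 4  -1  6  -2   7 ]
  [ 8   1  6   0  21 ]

r2 ← r2 − 9·r1
r3 ← r3 − 4·r1
r4 ← r4 − 8·r1
r2 ← -1·r2
r3 ← r3 + r2
r4 ← r4 − r2
r3 ← -1/2·r3
r4 ← r4 − 14·r3
r4 ← -1/2·r4
r2 ← r2 − 2·r4
r2 ← r2 + 8·r3

[[1, 0, 0, 0, 3], [0, 1, 0, 0, 3], [0, 0, 1, 0, -1], [0, 0, 0, 1, -2]]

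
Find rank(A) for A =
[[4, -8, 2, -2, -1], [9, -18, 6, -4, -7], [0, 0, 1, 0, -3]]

R1 → 1/4·R1
  [ 1   -2  1/2  -1/2  -1/4 ]
  [ 9  -18    6    -4    -7 ]
  [ 0    0    1     0    -3 ]
R2 → R2 − 9·R1
  [ 1  -2  1/2  -1/2   -1/4 ]
  [ 0   0  3/2   1/2  -19/4 ]
  [ 0   0    1     0     -3 ]
R2 → 2/3·R2
  [ 1  -2  1/2  -1/2   -1/4 ]
  [ 0   0    1   1/3  -19/6 ]
  [ 0   0    1     0     -3 ]
R3 → R3 − R2
  [ 1  -2  1/2  -1/2   -1/4 ]
  [ 0   0    1   1/3  -19/6 ]
  [ 0   0    0  -1/3    1/6 ]
R3 → -3·R3
  [ 1  -2  1/2  -1/2   -1/4 ]
  [ 0   0    1   1/3  -19/6 ]
  [ 0   0    0     1   -1/2 ]
R2 → R2 − 1/3·R3
  [ 1  -2  1/2  -1/2  -1/4 ]
  [ 0   0    1     0    -3 ]
  [ 0   0    0     1  -1/2 ]
R1 → R1 + 1/2·R3
  [ 1  -2  1/2  0  -1/2 ]
  [ 0   0    1  0    -3 ]
  [ 0   0    0  1  -1/2 ]
R1 → R1 − 1/2·R2
  [ 1  -2  0  0     1 ]
  [ 0   0  1  0    -3 ]
  [ 0   0  0  1  -1/2 ]
The reduced form has 3 nonzero rows.

rank = 3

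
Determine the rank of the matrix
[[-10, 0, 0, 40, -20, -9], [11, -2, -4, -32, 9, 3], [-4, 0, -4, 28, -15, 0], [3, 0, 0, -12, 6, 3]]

R1 -> -1/10·R1
  [  1   0   0   -4    2  9/10 ]
  [ 11  -2  -4  -32    9     3 ]
  [ -4   0  -4   28  -15     0 ]
  [  3   0   0  -12    6     3 ]
R2 -> R2 − 11·R1
  [  1   0   0   -4    2    9/10 ]
  [  0  -2  -4   12  -13  -69/10 ]
  [ -4   0  -4   28  -15       0 ]
  [  3   0   0  -12    6       3 ]
R3 -> R3 + 4·R1
  [ 1   0   0   -4    2    9/10 ]
  [ 0  -2  -4   12  -13  -69/10 ]
  [ 0   0  -4   12   -7    18/5 ]
  [ 3   0   0  -12    6       3 ]
R4 -> R4 − 3·R1
  [ 1   0   0  -4    2    9/10 ]
  [ 0  -2  -4  12  -13  -69/10 ]
  [ 0   0  -4  12   -7    18/5 ]
  [ 0   0   0   0    0    3/10 ]
R2 -> -1/2·R2
  [ 1  0   0  -4     2   9/10 ]
  [ 0  1   2  -6  13/2  69/20 ]
  [ 0  0  -4  12    -7   18/5 ]
  [ 0  0   0   0     0   3/10 ]
R3 -> -1/4·R3
  [ 1  0  0  -4     2   9/10 ]
  [ 0  1  2  -6  13/2  69/20 ]
  [ 0  0  1  -3   7/4  -9/10 ]
  [ 0  0  0   0     0   3/10 ]
R4 -> 10/3·R4
  [ 1  0  0  -4     2   9/10 ]
  [ 0  1  2  -6  13/2  69/20 ]
  [ 0  0  1  -3   7/4  -9/10 ]
  [ 0  0  0   0     0      1 ]
R3 -> R3 + 9/10·R4
  [ 1  0  0  -4     2   9/10 ]
  [ 0  1  2  -6  13/2  69/20 ]
  [ 0  0  1  -3   7/4      0 ]
  [ 0  0  0   0     0      1 ]
R2 -> R2 − 69/20·R4
  [ 1  0  0  -4     2  9/10 ]
  [ 0  1  2  -6  13/2     0 ]
  [ 0  0  1  -3   7/4     0 ]
  [ 0  0  0   0     0     1 ]
R1 -> R1 − 9/10·R4
  [ 1  0  0  -4     2  0 ]
  [ 0  1  2  -6  13/2  0 ]
  [ 0  0  1  -3   7/4  0 ]
  [ 0  0  0   0     0  1 ]
R2 -> R2 − 2·R3
  [ 1  0  0  -4    2  0 ]
  [ 0  1  0   0    3  0 ]
  [ 0  0  1  -3  7/4  0 ]
  [ 0  0  0   0    0  1 ]
The reduced form has 4 nonzero rows.

rank = 4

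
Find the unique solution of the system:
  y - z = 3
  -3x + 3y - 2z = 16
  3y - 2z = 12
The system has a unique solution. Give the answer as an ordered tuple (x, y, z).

(-4/3, 6, 3)

Form the augmented matrix and row-reduce:
  [  0  1  -1  |   3 ]
  [ -3  3  -2  |  16 ]
  [  0  3  -2  |  12 ]
r1 <=> r2
  [ -3  3  -2  |  16 ]
  [  0  1  -1  |   3 ]
  [  0  3  -2  |  12 ]
r1 ← -1/3·r1
  [ 1  -1  2/3  |  -16/3 ]
  [ 0   1   -1  |      3 ]
  [ 0   3   -2  |     12 ]
r3 ← r3 − 3·r2
  [ 1  -1  2/3  |  -16/3 ]
  [ 0   1   -1  |      3 ]
  [ 0   0    1  |      3 ]
r2 ← r2 + r3
  [ 1  -1  2/3  |  -16/3 ]
  [ 0   1    0  |      6 ]
  [ 0   0    1  |      3 ]
r1 ← r1 − 2/3·r3
  [ 1  -1  0  |  -22/3 ]
  [ 0   1  0  |      6 ]
  [ 0   0  1  |      3 ]
r1 ← r1 + r2
  [ 1  0  0  |  -4/3 ]
  [ 0  1  0  |     6 ]
  [ 0  0  1  |     3 ]
Reading off the last column: x = -4/3, y = 6, z = 3.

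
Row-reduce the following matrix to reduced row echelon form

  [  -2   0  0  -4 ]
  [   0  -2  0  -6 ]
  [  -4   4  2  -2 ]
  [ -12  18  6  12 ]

ρ1 → -1/2·ρ1
  [   1   0  0   2 ]
  [   0  -2  0  -6 ]
  [  -4   4  2  -2 ]
  [ -12  18  6  12 ]
ρ3 → ρ3 + 4·ρ1
  [   1   0  0   2 ]
  [   0  -2  0  -6 ]
  [   0   4  2   6 ]
  [ -12  18  6  12 ]
ρ4 → ρ4 + 12·ρ1
  [ 1   0  0   2 ]
  [ 0  -2  0  -6 ]
  [ 0   4  2   6 ]
  [ 0  18  6  36 ]
ρ2 → -1/2·ρ2
  [ 1   0  0   2 ]
  [ 0   1  0   3 ]
  [ 0   4  2   6 ]
  [ 0  18  6  36 ]
ρ3 → ρ3 − 4·ρ2
  [ 1   0  0   2 ]
  [ 0   1  0   3 ]
  [ 0   0  2  -6 ]
  [ 0  18  6  36 ]
ρ4 → ρ4 − 18·ρ2
  [ 1  0  0    2 ]
  [ 0  1  0    3 ]
  [ 0  0  2   -6 ]
  [ 0  0  6  -18 ]
ρ3 → 1/2·ρ3
  [ 1  0  0    2 ]
  [ 0  1  0    3 ]
  [ 0  0  1   -3 ]
  [ 0  0  6  -18 ]
ρ4 → ρ4 − 6·ρ3
  [ 1  0  0   2 ]
  [ 0  1  0   3 ]
  [ 0  0  1  -3 ]
  [ 0  0  0   0 ]

[[1, 0, 0, 2], [0, 1, 0, 3], [0, 0, 1, -3], [0, 0, 0, 0]]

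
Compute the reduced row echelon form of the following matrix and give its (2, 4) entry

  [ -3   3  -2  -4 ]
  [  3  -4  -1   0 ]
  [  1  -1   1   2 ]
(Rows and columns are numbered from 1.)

-2

ρ1 -> -1/3·ρ1
  [ 1  -1  2/3  4/3 ]
  [ 3  -4   -1    0 ]
  [ 1  -1    1    2 ]
ρ2 -> ρ2 − 3·ρ1
  [ 1  -1  2/3  4/3 ]
  [ 0  -1   -3   -4 ]
  [ 1  -1    1    2 ]
ρ3 -> ρ3 − ρ1
  [ 1  -1  2/3  4/3 ]
  [ 0  -1   -3   -4 ]
  [ 0   0  1/3  2/3 ]
ρ2 -> -1·ρ2
  [ 1  -1  2/3  4/3 ]
  [ 0   1    3    4 ]
  [ 0   0  1/3  2/3 ]
ρ3 -> 3·ρ3
  [ 1  -1  2/3  4/3 ]
  [ 0   1    3    4 ]
  [ 0   0    1    2 ]
ρ2 -> ρ2 − 3·ρ3
  [ 1  -1  2/3  4/3 ]
  [ 0   1    0   -2 ]
  [ 0   0    1    2 ]
ρ1 -> ρ1 − 2/3·ρ3
  [ 1  -1  0   0 ]
  [ 0   1  0  -2 ]
  [ 0   0  1   2 ]
ρ1 -> ρ1 + ρ2
  [ 1  0  0  -2 ]
  [ 0  1  0  -2 ]
  [ 0  0  1   2 ]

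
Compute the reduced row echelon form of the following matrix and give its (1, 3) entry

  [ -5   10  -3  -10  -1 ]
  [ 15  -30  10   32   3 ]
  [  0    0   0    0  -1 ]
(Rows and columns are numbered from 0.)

r1 := -1/5·r1
  [  1   -2  3/5   2  1/5 ]
  [ 15  -30   10  32    3 ]
  [  0    0    0   0   -1 ]
r2 := r2 − 15·r1
  [ 1  -2  3/5  2  1/5 ]
  [ 0   0    1  2    0 ]
  [ 0   0    0  0   -1 ]
r3 := -1·r3
  [ 1  -2  3/5  2  1/5 ]
  [ 0   0    1  2    0 ]
  [ 0   0    0  0    1 ]
r1 := r1 − 1/5·r3
  [ 1  -2  3/5  2  0 ]
  [ 0   0    1  2  0 ]
  [ 0   0    0  0  1 ]
r1 := r1 − 3/5·r2
  [ 1  -2  0  4/5  0 ]
  [ 0   0  1    2  0 ]
  [ 0   0  0    0  1 ]

2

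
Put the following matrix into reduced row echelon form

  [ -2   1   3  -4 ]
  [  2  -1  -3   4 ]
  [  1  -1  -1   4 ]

[[1, 0, -2, 0], [0, 1, -1, -4], [0, 0, 0, 0]]

Multiply R1 by -1/2.
  [ 1  -1/2  -3/2  2 ]
  [ 2    -1    -3  4 ]
  [ 1    -1    -1  4 ]
Subtract 2 times R1 from R2.
  [ 1  -1/2  -3/2  2 ]
  [ 0     0     0  0 ]
  [ 1    -1    -1  4 ]
Subtract R1 from R3.
  [ 1  -1/2  -3/2  2 ]
  [ 0     0     0  0 ]
  [ 0  -1/2   1/2  2 ]
Swap R2 and R3.
  [ 1  -1/2  -3/2  2 ]
  [ 0  -1/2   1/2  2 ]
  [ 0     0     0  0 ]
Multiply R2 by -2.
  [ 1  -1/2  -3/2   2 ]
  [ 0     1    -1  -4 ]
  [ 0     0     0   0 ]
Add 1/2 times R2 to R1.
  [ 1  0  -2   0 ]
  [ 0  1  -1  -4 ]
  [ 0  0   0   0 ]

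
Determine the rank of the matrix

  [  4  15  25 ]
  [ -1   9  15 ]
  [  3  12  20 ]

rank = 2

r1 := 1/4·r1
r2 := r2 + r1
r3 := r3 − 3·r1
r2 := 4/51·r2
r3 := r3 − 3/4·r2
r1 := r1 − 15/4·r2
The reduced form has 2 nonzero rows.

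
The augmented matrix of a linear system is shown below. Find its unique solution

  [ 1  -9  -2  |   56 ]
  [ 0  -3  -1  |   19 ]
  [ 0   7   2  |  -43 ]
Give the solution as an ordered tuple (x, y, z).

Multiply R2 by -1/3.
  [ 1  -9   -2  |     56 ]
  [ 0   1  1/3  |  -19/3 ]
  [ 0   7    2  |    -43 ]
Subtract 7 times R2 from R3.
  [ 1  -9    -2  |     56 ]
  [ 0   1   1/3  |  -19/3 ]
  [ 0   0  -1/3  |    4/3 ]
Multiply R3 by -3.
  [ 1  -9   -2  |     56 ]
  [ 0   1  1/3  |  -19/3 ]
  [ 0   0    1  |     -4 ]
Subtract 1/3 times R3 from R2.
  [ 1  -9  -2  |  56 ]
  [ 0   1   0  |  -5 ]
  [ 0   0   1  |  -4 ]
Add 2 times R3 to R1.
  [ 1  -9  0  |  48 ]
  [ 0   1  0  |  -5 ]
  [ 0   0  1  |  -4 ]
Add 9 times R2 to R1.
  [ 1  0  0  |   3 ]
  [ 0  1  0  |  -5 ]
  [ 0  0  1  |  -4 ]
Reading off the last column: x = 3, y = -5, z = -4.

(3, -5, -4)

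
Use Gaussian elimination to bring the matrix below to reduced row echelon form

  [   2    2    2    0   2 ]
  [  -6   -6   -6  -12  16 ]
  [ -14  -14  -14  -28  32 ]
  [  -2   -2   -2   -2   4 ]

[[1, 1, 1, 0, 0], [0, 0, 0, 1, 0], [0, 0, 0, 0, 1], [0, 0, 0, 0, 0]]

ρ1 → 1/2·ρ1
  [   1    1    1    0   1 ]
  [  -6   -6   -6  -12  16 ]
  [ -14  -14  -14  -28  32 ]
  [  -2   -2   -2   -2   4 ]
ρ2 → ρ2 + 6·ρ1
  [   1    1    1    0   1 ]
  [   0    0    0  -12  22 ]
  [ -14  -14  -14  -28  32 ]
  [  -2   -2   -2   -2   4 ]
ρ3 → ρ3 + 14·ρ1
  [  1   1   1    0   1 ]
  [  0   0   0  -12  22 ]
  [  0   0   0  -28  46 ]
  [ -2  -2  -2   -2   4 ]
ρ4 → ρ4 + 2·ρ1
  [ 1  1  1    0   1 ]
  [ 0  0  0  -12  22 ]
  [ 0  0  0  -28  46 ]
  [ 0  0  0   -2   6 ]
ρ2 → -1/12·ρ2
  [ 1  1  1    0      1 ]
  [ 0  0  0    1  -11/6 ]
  [ 0  0  0  -28     46 ]
  [ 0  0  0   -2      6 ]
ρ3 → ρ3 + 28·ρ2
  [ 1  1  1   0      1 ]
  [ 0  0  0   1  -11/6 ]
  [ 0  0  0   0  -16/3 ]
  [ 0  0  0  -2      6 ]
ρ4 → ρ4 + 2·ρ2
  [ 1  1  1  0      1 ]
  [ 0  0  0  1  -11/6 ]
  [ 0  0  0  0  -16/3 ]
  [ 0  0  0  0    7/3 ]
ρ3 → -3/16·ρ3
  [ 1  1  1  0      1 ]
  [ 0  0  0  1  -11/6 ]
  [ 0  0  0  0      1 ]
  [ 0  0  0  0    7/3 ]
ρ4 → ρ4 − 7/3·ρ3
  [ 1  1  1  0      1 ]
  [ 0  0  0  1  -11/6 ]
  [ 0  0  0  0      1 ]
  [ 0  0  0  0      0 ]
ρ2 → ρ2 + 11/6·ρ3
  [ 1  1  1  0  1 ]
  [ 0  0  0  1  0 ]
  [ 0  0  0  0  1 ]
  [ 0  0  0  0  0 ]
ρ1 → ρ1 − ρ3
  [ 1  1  1  0  0 ]
  [ 0  0  0  1  0 ]
  [ 0  0  0  0  1 ]
  [ 0  0  0  0  0 ]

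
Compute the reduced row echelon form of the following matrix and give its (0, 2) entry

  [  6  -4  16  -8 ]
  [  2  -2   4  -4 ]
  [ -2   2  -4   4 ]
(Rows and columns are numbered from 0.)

4

Multiply R1 by 1/6.
  [  1  -2/3  8/3  -4/3 ]
  [  2    -2    4    -4 ]
  [ -2     2   -4     4 ]
Subtract 2 times R1 from R2.
  [  1  -2/3   8/3  -4/3 ]
  [  0  -2/3  -4/3  -4/3 ]
  [ -2     2    -4     4 ]
Add 2 times R1 to R3.
  [ 1  -2/3   8/3  -4/3 ]
  [ 0  -2/3  -4/3  -4/3 ]
  [ 0   2/3   4/3   4/3 ]
Multiply R2 by -3/2.
  [ 1  -2/3  8/3  -4/3 ]
  [ 0     1    2     2 ]
  [ 0   2/3  4/3   4/3 ]
Subtract 2/3 times R2 from R3.
  [ 1  -2/3  8/3  -4/3 ]
  [ 0     1    2     2 ]
  [ 0     0    0     0 ]
Add 2/3 times R2 to R1.
  [ 1  0  4  0 ]
  [ 0  1  2  2 ]
  [ 0  0  0  0 ]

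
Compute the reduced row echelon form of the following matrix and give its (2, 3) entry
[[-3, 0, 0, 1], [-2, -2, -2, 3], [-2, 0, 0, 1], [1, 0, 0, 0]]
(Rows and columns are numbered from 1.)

R1 ← -1/3·R1
  [  1   0   0  -1/3 ]
  [ -2  -2  -2     3 ]
  [ -2   0   0     1 ]
  [  1   0   0     0 ]
R2 ← R2 + 2·R1
  [  1   0   0  -1/3 ]
  [  0  -2  -2   7/3 ]
  [ -2   0   0     1 ]
  [  1   0   0     0 ]
R3 ← R3 + 2·R1
  [ 1   0   0  -1/3 ]
  [ 0  -2  -2   7/3 ]
  [ 0   0   0   1/3 ]
  [ 1   0   0     0 ]
R4 ← R4 − R1
  [ 1   0   0  -1/3 ]
  [ 0  -2  -2   7/3 ]
  [ 0   0   0   1/3 ]
  [ 0   0   0   1/3 ]
R2 ← -1/2·R2
  [ 1  0  0  -1/3 ]
  [ 0  1  1  -7/6 ]
  [ 0  0  0   1/3 ]
  [ 0  0  0   1/3 ]
R3 ← 3·R3
  [ 1  0  0  -1/3 ]
  [ 0  1  1  -7/6 ]
  [ 0  0  0     1 ]
  [ 0  0  0   1/3 ]
R4 ← R4 − 1/3·R3
  [ 1  0  0  -1/3 ]
  [ 0  1  1  -7/6 ]
  [ 0  0  0     1 ]
  [ 0  0  0     0 ]
R2 ← R2 + 7/6·R3
  [ 1  0  0  -1/3 ]
  [ 0  1  1     0 ]
  [ 0  0  0     1 ]
  [ 0  0  0     0 ]
R1 ← R1 + 1/3·R3
  [ 1  0  0  0 ]
  [ 0  1  1  0 ]
  [ 0  0  0  1 ]
  [ 0  0  0  0 ]

1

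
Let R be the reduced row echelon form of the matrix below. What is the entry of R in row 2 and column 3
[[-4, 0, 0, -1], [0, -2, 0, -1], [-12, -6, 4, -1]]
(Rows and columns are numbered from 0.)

5/4

R1 -> -1/4·R1
  [   1   0  0  1/4 ]
  [   0  -2  0   -1 ]
  [ -12  -6  4   -1 ]
R3 -> R3 + 12·R1
  [ 1   0  0  1/4 ]
  [ 0  -2  0   -1 ]
  [ 0  -6  4    2 ]
R2 -> -1/2·R2
  [ 1   0  0  1/4 ]
  [ 0   1  0  1/2 ]
  [ 0  -6  4    2 ]
R3 -> R3 + 6·R2
  [ 1  0  0  1/4 ]
  [ 0  1  0  1/2 ]
  [ 0  0  4    5 ]
R3 -> 1/4·R3
  [ 1  0  0  1/4 ]
  [ 0  1  0  1/2 ]
  [ 0  0  1  5/4 ]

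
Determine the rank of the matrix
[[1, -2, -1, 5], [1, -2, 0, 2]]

rank = 2

R2 := R2 − R1
  [ 1  -2  -1   5 ]
  [ 0   0   1  -3 ]
R1 := R1 + R2
  [ 1  -2  0   2 ]
  [ 0   0  1  -3 ]
The reduced form has 2 nonzero rows.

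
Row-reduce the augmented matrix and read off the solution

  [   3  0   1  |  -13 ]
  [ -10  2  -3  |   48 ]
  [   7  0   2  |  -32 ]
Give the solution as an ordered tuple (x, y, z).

(-6, 3/2, 5)

ρ1 -> 1/3·ρ1
  [   1  0  1/3  |  -13/3 ]
  [ -10  2   -3  |     48 ]
  [   7  0    2  |    -32 ]
ρ2 -> ρ2 + 10·ρ1
  [ 1  0  1/3  |  -13/3 ]
  [ 0  2  1/3  |   14/3 ]
  [ 7  0    2  |    -32 ]
ρ3 -> ρ3 − 7·ρ1
  [ 1  0   1/3  |  -13/3 ]
  [ 0  2   1/3  |   14/3 ]
  [ 0  0  -1/3  |   -5/3 ]
ρ2 -> 1/2·ρ2
  [ 1  0   1/3  |  -13/3 ]
  [ 0  1   1/6  |    7/3 ]
  [ 0  0  -1/3  |   -5/3 ]
ρ3 -> -3·ρ3
  [ 1  0  1/3  |  -13/3 ]
  [ 0  1  1/6  |    7/3 ]
  [ 0  0    1  |      5 ]
ρ2 -> ρ2 − 1/6·ρ3
  [ 1  0  1/3  |  -13/3 ]
  [ 0  1    0  |    3/2 ]
  [ 0  0    1  |      5 ]
ρ1 -> ρ1 − 1/3·ρ3
  [ 1  0  0  |   -6 ]
  [ 0  1  0  |  3/2 ]
  [ 0  0  1  |    5 ]
Reading off the last column: x = -6, y = 3/2, z = 5.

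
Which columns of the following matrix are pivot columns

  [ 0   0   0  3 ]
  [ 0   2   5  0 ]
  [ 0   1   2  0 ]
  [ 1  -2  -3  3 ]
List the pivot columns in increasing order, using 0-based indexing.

0, 1, 2, 3

r1 <=> r4
  [ 1  -2  -3  3 ]
  [ 0   2   5  0 ]
  [ 0   1   2  0 ]
  [ 0   0   0  3 ]
r2 -> 1/2·r2
  [ 1  -2   -3  3 ]
  [ 0   1  5/2  0 ]
  [ 0   1    2  0 ]
  [ 0   0    0  3 ]
r3 -> r3 − r2
  [ 1  -2    -3  3 ]
  [ 0   1   5/2  0 ]
  [ 0   0  -1/2  0 ]
  [ 0   0     0  3 ]
r3 -> -2·r3
  [ 1  -2   -3  3 ]
  [ 0   1  5/2  0 ]
  [ 0   0    1  0 ]
  [ 0   0    0  3 ]
r4 -> 1/3·r4
  [ 1  -2   -3  3 ]
  [ 0   1  5/2  0 ]
  [ 0   0    1  0 ]
  [ 0   0    0  1 ]
r1 -> r1 − 3·r4
  [ 1  -2   -3  0 ]
  [ 0   1  5/2  0 ]
  [ 0   0    1  0 ]
  [ 0   0    0  1 ]
r2 -> r2 − 5/2·r3
  [ 1  -2  -3  0 ]
  [ 0   1   0  0 ]
  [ 0   0   1  0 ]
  [ 0   0   0  1 ]
r1 -> r1 + 3·r3
  [ 1  -2  0  0 ]
  [ 0   1  0  0 ]
  [ 0   0  1  0 ]
  [ 0   0  0  1 ]
r1 -> r1 + 2·r2
  [ 1  0  0  0 ]
  [ 0  1  0  0 ]
  [ 0  0  1  0 ]
  [ 0  0  0  1 ]
Pivot columns are the columns containing a leading 1.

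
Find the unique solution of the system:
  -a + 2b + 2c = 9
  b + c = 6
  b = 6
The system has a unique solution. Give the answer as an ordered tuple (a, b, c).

(3, 6, 0)

Form the augmented matrix and row-reduce:
  [ -1  2  2  |  9 ]
  [  0  1  1  |  6 ]
  [  0  1  0  |  6 ]
R1 ← -1·R1
  [ 1  -2  -2  |  -9 ]
  [ 0   1   1  |   6 ]
  [ 0   1   0  |   6 ]
R3 ← R3 − R2
  [ 1  -2  -2  |  -9 ]
  [ 0   1   1  |   6 ]
  [ 0   0  -1  |   0 ]
R3 ← -1·R3
  [ 1  -2  -2  |  -9 ]
  [ 0   1   1  |   6 ]
  [ 0   0   1  |   0 ]
R2 ← R2 − R3
  [ 1  -2  -2  |  -9 ]
  [ 0   1   0  |   6 ]
  [ 0   0   1  |   0 ]
R1 ← R1 + 2·R3
  [ 1  -2  0  |  -9 ]
  [ 0   1  0  |   6 ]
  [ 0   0  1  |   0 ]
R1 ← R1 + 2·R2
  [ 1  0  0  |  3 ]
  [ 0  1  0  |  6 ]
  [ 0  0  1  |  0 ]
Reading off the last column: a = 3, b = 6, c = 0.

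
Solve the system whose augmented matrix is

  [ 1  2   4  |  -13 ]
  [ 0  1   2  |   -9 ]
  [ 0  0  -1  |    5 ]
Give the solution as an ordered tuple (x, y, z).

Multiply R3 by -1.
  [ 1  2  4  |  -13 ]
  [ 0  1  2  |   -9 ]
  [ 0  0  1  |   -5 ]
Subtract 2 times R3 from R2.
  [ 1  2  4  |  -13 ]
  [ 0  1  0  |    1 ]
  [ 0  0  1  |   -5 ]
Subtract 4 times R3 from R1.
  [ 1  2  0  |   7 ]
  [ 0  1  0  |   1 ]
  [ 0  0  1  |  -5 ]
Subtract 2 times R2 from R1.
  [ 1  0  0  |   5 ]
  [ 0  1  0  |   1 ]
  [ 0  0  1  |  -5 ]
Reading off the last column: x = 5, y = 1, z = -5.

(5, 1, -5)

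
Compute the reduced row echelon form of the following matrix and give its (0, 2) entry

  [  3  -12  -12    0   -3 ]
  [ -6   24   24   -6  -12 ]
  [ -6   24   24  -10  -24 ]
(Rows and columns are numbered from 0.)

R1 := 1/3·R1
  [  1  -4  -4    0   -1 ]
  [ -6  24  24   -6  -12 ]
  [ -6  24  24  -10  -24 ]
R2 := R2 + 6·R1
  [  1  -4  -4    0   -1 ]
  [  0   0   0   -6  -18 ]
  [ -6  24  24  -10  -24 ]
R3 := R3 + 6·R1
  [ 1  -4  -4    0   -1 ]
  [ 0   0   0   -6  -18 ]
  [ 0   0   0  -10  -30 ]
R2 := -1/6·R2
  [ 1  -4  -4    0   -1 ]
  [ 0   0   0    1    3 ]
  [ 0   0   0  -10  -30 ]
R3 := R3 + 10·R2
  [ 1  -4  -4  0  -1 ]
  [ 0   0   0  1   3 ]
  [ 0   0   0  0   0 ]

-4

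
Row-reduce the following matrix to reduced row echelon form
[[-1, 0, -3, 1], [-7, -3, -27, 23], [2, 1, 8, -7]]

[[1, 0, 3, 0], [0, 1, 2, 0], [0, 0, 0, 1]]

ρ1 -> -1·ρ1
ρ2 -> ρ2 + 7·ρ1
ρ3 -> ρ3 − 2·ρ1
ρ2 -> -1/3·ρ2
ρ3 -> ρ3 − ρ2
ρ3 -> 3·ρ3
ρ2 -> ρ2 + 16/3·ρ3
ρ1 -> ρ1 + ρ3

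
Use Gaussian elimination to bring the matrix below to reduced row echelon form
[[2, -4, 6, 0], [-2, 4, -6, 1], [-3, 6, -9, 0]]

Multiply R1 by 1/2.
  [  1  -2   3  0 ]
  [ -2   4  -6  1 ]
  [ -3   6  -9  0 ]
Add 2 times R1 to R2.
  [  1  -2   3  0 ]
  [  0   0   0  1 ]
  [ -3   6  -9  0 ]
Add 3 times R1 to R3.
  [ 1  -2  3  0 ]
  [ 0   0  0  1 ]
  [ 0   0  0  0 ]

[[1, -2, 3, 0], [0, 0, 0, 1], [0, 0, 0, 0]]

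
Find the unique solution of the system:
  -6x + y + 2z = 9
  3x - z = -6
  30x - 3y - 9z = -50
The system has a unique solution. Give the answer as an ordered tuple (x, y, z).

Form the augmented matrix and row-reduce:
  [ -6   1   2  |    9 ]
  [  3   0  -1  |   -6 ]
  [ 30  -3  -9  |  -50 ]
r1 := -1/6·r1
  [  1  -1/6  -1/3  |  -3/2 ]
  [  3     0    -1  |    -6 ]
  [ 30    -3    -9  |   -50 ]
r2 := r2 − 3·r1
  [  1  -1/6  -1/3  |  -3/2 ]
  [  0   1/2     0  |  -3/2 ]
  [ 30    -3    -9  |   -50 ]
r3 := r3 − 30·r1
  [ 1  -1/6  -1/3  |  -3/2 ]
  [ 0   1/2     0  |  -3/2 ]
  [ 0     2     1  |    -5 ]
r2 := 2·r2
  [ 1  -1/6  -1/3  |  -3/2 ]
  [ 0     1     0  |    -3 ]
  [ 0     2     1  |    -5 ]
r3 := r3 − 2·r2
  [ 1  -1/6  -1/3  |  -3/2 ]
  [ 0     1     0  |    -3 ]
  [ 0     0     1  |     1 ]
r1 := r1 + 1/3·r3
  [ 1  -1/6  0  |  -7/6 ]
  [ 0     1  0  |    -3 ]
  [ 0     0  1  |     1 ]
r1 := r1 + 1/6·r2
  [ 1  0  0  |  -5/3 ]
  [ 0  1  0  |    -3 ]
  [ 0  0  1  |     1 ]
Reading off the last column: x = -5/3, y = -3, z = 1.

(-5/3, -3, 1)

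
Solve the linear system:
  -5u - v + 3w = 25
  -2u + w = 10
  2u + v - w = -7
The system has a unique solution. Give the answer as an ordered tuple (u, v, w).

Form the augmented matrix and row-reduce:
  [ -5  -1   3  |  25 ]
  [ -2   0   1  |  10 ]
  [  2   1  -1  |  -7 ]
R1 := -1/5·R1
  [  1  1/5  -3/5  |  -5 ]
  [ -2    0     1  |  10 ]
  [  2    1    -1  |  -7 ]
R2 := R2 + 2·R1
  [ 1  1/5  -3/5  |  -5 ]
  [ 0  2/5  -1/5  |   0 ]
  [ 2    1    -1  |  -7 ]
R3 := R3 − 2·R1
  [ 1  1/5  -3/5  |  -5 ]
  [ 0  2/5  -1/5  |   0 ]
  [ 0  3/5   1/5  |   3 ]
R2 := 5/2·R2
  [ 1  1/5  -3/5  |  -5 ]
  [ 0    1  -1/2  |   0 ]
  [ 0  3/5   1/5  |   3 ]
R3 := R3 − 3/5·R2
  [ 1  1/5  -3/5  |  -5 ]
  [ 0    1  -1/2  |   0 ]
  [ 0    0   1/2  |   3 ]
R3 := 2·R3
  [ 1  1/5  -3/5  |  -5 ]
  [ 0    1  -1/2  |   0 ]
  [ 0    0     1  |   6 ]
R2 := R2 + 1/2·R3
  [ 1  1/5  -3/5  |  -5 ]
  [ 0    1     0  |   3 ]
  [ 0    0     1  |   6 ]
R1 := R1 + 3/5·R3
  [ 1  1/5  0  |  -7/5 ]
  [ 0    1  0  |     3 ]
  [ 0    0  1  |     6 ]
R1 := R1 − 1/5·R2
  [ 1  0  0  |  -2 ]
  [ 0  1  0  |   3 ]
  [ 0  0  1  |   6 ]
Reading off the last column: u = -2, v = 3, w = 6.

(-2, 3, 6)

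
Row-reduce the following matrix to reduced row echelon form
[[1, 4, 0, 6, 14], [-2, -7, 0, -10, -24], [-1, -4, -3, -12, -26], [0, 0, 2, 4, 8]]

[[1, 0, 0, -2, -2], [0, 1, 0, 2, 4], [0, 0, 1, 2, 4], [0, 0, 0, 0, 0]]

R2 → R2 + 2·R1
R3 → R3 + R1
R3 → -1/3·R3
R4 → R4 − 2·R3
R1 → R1 − 4·R2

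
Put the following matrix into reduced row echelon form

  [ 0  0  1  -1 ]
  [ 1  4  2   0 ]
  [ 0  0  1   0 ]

[[1, 4, 0, 0], [0, 0, 1, 0], [0, 0, 0, 1]]

Swap R1 and R2.
Subtract R2 from R3.
Add R3 to R2.
Subtract 2 times R2 from R1.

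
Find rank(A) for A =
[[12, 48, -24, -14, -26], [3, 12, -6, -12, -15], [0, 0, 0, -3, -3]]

ρ1 := 1/12·ρ1
  [ 1   4  -2  -7/6  -13/6 ]
  [ 3  12  -6   -12    -15 ]
  [ 0   0   0    -3     -3 ]
ρ2 := ρ2 − 3·ρ1
  [ 1  4  -2   -7/6  -13/6 ]
  [ 0  0   0  -17/2  -17/2 ]
  [ 0  0   0     -3     -3 ]
ρ2 := -2/17·ρ2
  [ 1  4  -2  -7/6  -13/6 ]
  [ 0  0   0     1      1 ]
  [ 0  0   0    -3     -3 ]
ρ3 := ρ3 + 3·ρ2
  [ 1  4  -2  -7/6  -13/6 ]
  [ 0  0   0     1      1 ]
  [ 0  0   0     0      0 ]
ρ1 := ρ1 + 7/6·ρ2
  [ 1  4  -2  0  -1 ]
  [ 0  0   0  1   1 ]
  [ 0  0   0  0   0 ]
The reduced form has 2 nonzero rows.

rank = 2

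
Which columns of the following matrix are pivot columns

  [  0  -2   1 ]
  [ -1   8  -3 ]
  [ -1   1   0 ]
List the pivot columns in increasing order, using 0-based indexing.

Swap r1 and r2.
  [ -1   8  -3 ]
  [  0  -2   1 ]
  [ -1   1   0 ]
Multiply r1 by -1.
  [  1  -8  3 ]
  [  0  -2  1 ]
  [ -1   1  0 ]
Add r1 to r3.
  [ 1  -8  3 ]
  [ 0  -2  1 ]
  [ 0  -7  3 ]
Multiply r2 by -1/2.
  [ 1  -8     3 ]
  [ 0   1  -1/2 ]
  [ 0  -7     3 ]
Add 7 times r2 to r3.
  [ 1  -8     3 ]
  [ 0   1  -1/2 ]
  [ 0   0  -1/2 ]
Multiply r3 by -2.
  [ 1  -8     3 ]
  [ 0   1  -1/2 ]
  [ 0   0     1 ]
Add 1/2 times r3 to r2.
  [ 1  -8  3 ]
  [ 0   1  0 ]
  [ 0   0  1 ]
Subtract 3 times r3 from r1.
  [ 1  -8  0 ]
  [ 0   1  0 ]
  [ 0   0  1 ]
Add 8 times r2 to r1.
  [ 1  0  0 ]
  [ 0  1  0 ]
  [ 0  0  1 ]
Pivot columns are the columns containing a leading 1.

0, 1, 2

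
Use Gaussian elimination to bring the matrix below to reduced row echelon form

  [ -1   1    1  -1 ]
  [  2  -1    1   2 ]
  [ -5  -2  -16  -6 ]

ρ1 → -1·ρ1
  [  1  -1   -1   1 ]
  [  2  -1    1   2 ]
  [ -5  -2  -16  -6 ]
ρ2 → ρ2 − 2·ρ1
  [  1  -1   -1   1 ]
  [  0   1    3   0 ]
  [ -5  -2  -16  -6 ]
ρ3 → ρ3 + 5·ρ1
  [ 1  -1   -1   1 ]
  [ 0   1    3   0 ]
  [ 0  -7  -21  -1 ]
ρ3 → ρ3 + 7·ρ2
  [ 1  -1  -1   1 ]
  [ 0   1   3   0 ]
  [ 0   0   0  -1 ]
ρ3 → -1·ρ3
  [ 1  -1  -1  1 ]
  [ 0   1   3  0 ]
  [ 0   0   0  1 ]
ρ1 → ρ1 − ρ3
  [ 1  -1  -1  0 ]
  [ 0   1   3  0 ]
  [ 0   0   0  1 ]
ρ1 → ρ1 + ρ2
  [ 1  0  2  0 ]
  [ 0  1  3  0 ]
  [ 0  0  0  1 ]

[[1, 0, 2, 0], [0, 1, 3, 0], [0, 0, 0, 1]]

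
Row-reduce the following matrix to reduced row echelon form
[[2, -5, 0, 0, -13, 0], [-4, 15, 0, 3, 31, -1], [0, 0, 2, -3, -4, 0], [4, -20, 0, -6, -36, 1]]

[[1, 0, 0, 3/2, -4, 0], [0, 1, 0, 3/5, 1, 0], [0, 0, 1, -3/2, -2, 0], [0, 0, 0, 0, 0, 1]]

ρ1 := 1/2·ρ1
  [  1  -5/2  0   0  -13/2   0 ]
  [ -4    15  0   3     31  -1 ]
  [  0     0  2  -3     -4   0 ]
  [  4   -20  0  -6    -36   1 ]
ρ2 := ρ2 + 4·ρ1
  [ 1  -5/2  0   0  -13/2   0 ]
  [ 0     5  0   3      5  -1 ]
  [ 0     0  2  -3     -4   0 ]
  [ 4   -20  0  -6    -36   1 ]
ρ4 := ρ4 − 4·ρ1
  [ 1  -5/2  0   0  -13/2   0 ]
  [ 0     5  0   3      5  -1 ]
  [ 0     0  2  -3     -4   0 ]
  [ 0   -10  0  -6    -10   1 ]
ρ2 := 1/5·ρ2
  [ 1  -5/2  0    0  -13/2     0 ]
  [ 0     1  0  3/5      1  -1/5 ]
  [ 0     0  2   -3     -4     0 ]
  [ 0   -10  0   -6    -10     1 ]
ρ4 := ρ4 + 10·ρ2
  [ 1  -5/2  0    0  -13/2     0 ]
  [ 0     1  0  3/5      1  -1/5 ]
  [ 0     0  2   -3     -4     0 ]
  [ 0     0  0    0      0    -1 ]
ρ3 := 1/2·ρ3
  [ 1  -5/2  0     0  -13/2     0 ]
  [ 0     1  0   3/5      1  -1/5 ]
  [ 0     0  1  -3/2     -2     0 ]
  [ 0     0  0     0      0    -1 ]
ρ4 := -1·ρ4
  [ 1  -5/2  0     0  -13/2     0 ]
  [ 0     1  0   3/5      1  -1/5 ]
  [ 0     0  1  -3/2     -2     0 ]
  [ 0     0  0     0      0     1 ]
ρ2 := ρ2 + 1/5·ρ4
  [ 1  -5/2  0     0  -13/2  0 ]
  [ 0     1  0   3/5      1  0 ]
  [ 0     0  1  -3/2     -2  0 ]
  [ 0     0  0     0      0  1 ]
ρ1 := ρ1 + 5/2·ρ2
  [ 1  0  0   3/2  -4  0 ]
  [ 0  1  0   3/5   1  0 ]
  [ 0  0  1  -3/2  -2  0 ]
  [ 0  0  0     0   0  1 ]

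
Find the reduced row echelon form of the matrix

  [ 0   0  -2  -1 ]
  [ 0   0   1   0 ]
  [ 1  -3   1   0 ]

Swap R1 and R3.
  [ 1  -3   1   0 ]
  [ 0   0   1   0 ]
  [ 0   0  -2  -1 ]
Add 2 times R2 to R3.
  [ 1  -3  1   0 ]
  [ 0   0  1   0 ]
  [ 0   0  0  -1 ]
Multiply R3 by -1.
  [ 1  -3  1  0 ]
  [ 0   0  1  0 ]
  [ 0   0  0  1 ]
Subtract R2 from R1.
  [ 1  -3  0  0 ]
  [ 0   0  1  0 ]
  [ 0   0  0  1 ]

[[1, -3, 0, 0], [0, 0, 1, 0], [0, 0, 0, 1]]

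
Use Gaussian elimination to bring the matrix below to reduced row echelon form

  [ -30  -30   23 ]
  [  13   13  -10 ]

R1 := -1/30·R1
  [  1   1  -23/30 ]
  [ 13  13     -10 ]
R2 := R2 − 13·R1
  [ 1  1  -23/30 ]
  [ 0  0   -1/30 ]
R2 := -30·R2
  [ 1  1  -23/30 ]
  [ 0  0       1 ]
R1 := R1 + 23/30·R2
  [ 1  1  0 ]
  [ 0  0  1 ]

[[1, 1, 0], [0, 0, 1]]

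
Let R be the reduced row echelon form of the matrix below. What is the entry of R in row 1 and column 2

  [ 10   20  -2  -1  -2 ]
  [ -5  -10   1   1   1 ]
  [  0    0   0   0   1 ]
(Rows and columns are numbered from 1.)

2

r1 := 1/10·r1
  [  1    2  -1/5  -1/10  -1/5 ]
  [ -5  -10     1      1     1 ]
  [  0    0     0      0     1 ]
r2 := r2 + 5·r1
  [ 1  2  -1/5  -1/10  -1/5 ]
  [ 0  0     0    1/2     0 ]
  [ 0  0     0      0     1 ]
r2 := 2·r2
  [ 1  2  -1/5  -1/10  -1/5 ]
  [ 0  0     0      1     0 ]
  [ 0  0     0      0     1 ]
r1 := r1 + 1/5·r3
  [ 1  2  -1/5  -1/10  0 ]
  [ 0  0     0      1  0 ]
  [ 0  0     0      0  1 ]
r1 := r1 + 1/10·r2
  [ 1  2  -1/5  0  0 ]
  [ 0  0     0  1  0 ]
  [ 0  0     0  0  1 ]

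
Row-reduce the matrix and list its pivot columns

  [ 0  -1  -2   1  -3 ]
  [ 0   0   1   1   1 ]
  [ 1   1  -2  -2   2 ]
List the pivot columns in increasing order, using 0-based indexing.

ρ1 <=> ρ3
  [ 1   1  -2  -2   2 ]
  [ 0   0   1   1   1 ]
  [ 0  -1  -2   1  -3 ]
ρ2 <=> ρ3
  [ 1   1  -2  -2   2 ]
  [ 0  -1  -2   1  -3 ]
  [ 0   0   1   1   1 ]
ρ2 ← -1·ρ2
  [ 1  1  -2  -2  2 ]
  [ 0  1   2  -1  3 ]
  [ 0  0   1   1  1 ]
ρ2 ← ρ2 − 2·ρ3
  [ 1  1  -2  -2  2 ]
  [ 0  1   0  -3  1 ]
  [ 0  0   1   1  1 ]
ρ1 ← ρ1 + 2·ρ3
  [ 1  1  0   0  4 ]
  [ 0  1  0  -3  1 ]
  [ 0  0  1   1  1 ]
ρ1 ← ρ1 − ρ2
  [ 1  0  0   3  3 ]
  [ 0  1  0  -3  1 ]
  [ 0  0  1   1  1 ]
Pivot columns are the columns containing a leading 1.

0, 1, 2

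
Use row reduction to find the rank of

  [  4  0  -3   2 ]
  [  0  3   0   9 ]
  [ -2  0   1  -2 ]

r1 → 1/4·r1
  [  1  0  -3/4  1/2 ]
  [  0  3     0    9 ]
  [ -2  0     1   -2 ]
r3 → r3 + 2·r1
  [ 1  0  -3/4  1/2 ]
  [ 0  3     0    9 ]
  [ 0  0  -1/2   -1 ]
r2 → 1/3·r2
  [ 1  0  -3/4  1/2 ]
  [ 0  1     0    3 ]
  [ 0  0  -1/2   -1 ]
r3 → -2·r3
  [ 1  0  -3/4  1/2 ]
  [ 0  1     0    3 ]
  [ 0  0     1    2 ]
r1 → r1 + 3/4·r3
  [ 1  0  0  2 ]
  [ 0  1  0  3 ]
  [ 0  0  1  2 ]
The reduced form has 3 nonzero rows.

rank = 3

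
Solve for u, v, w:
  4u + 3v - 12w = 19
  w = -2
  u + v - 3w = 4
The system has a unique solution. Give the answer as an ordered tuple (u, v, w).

Form the augmented matrix and row-reduce:
  [ 4  3  -12  |  19 ]
  [ 0  0    1  |  -2 ]
  [ 1  1   -3  |   4 ]
R1 := 1/4·R1
  [ 1  3/4  -3  |  19/4 ]
  [ 0    0   1  |    -2 ]
  [ 1    1  -3  |     4 ]
R3 := R3 − R1
  [ 1  3/4  -3  |  19/4 ]
  [ 0    0   1  |    -2 ]
  [ 0  1/4   0  |  -3/4 ]
R2 <=> R3
  [ 1  3/4  -3  |  19/4 ]
  [ 0  1/4   0  |  -3/4 ]
  [ 0    0   1  |    -2 ]
R2 := 4·R2
  [ 1  3/4  -3  |  19/4 ]
  [ 0    1   0  |    -3 ]
  [ 0    0   1  |    -2 ]
R1 := R1 + 3·R3
  [ 1  3/4  0  |  -5/4 ]
  [ 0    1  0  |    -3 ]
  [ 0    0  1  |    -2 ]
R1 := R1 − 3/4·R2
  [ 1  0  0  |   1 ]
  [ 0  1  0  |  -3 ]
  [ 0  0  1  |  -2 ]
Reading off the last column: u = 1, v = -3, w = -2.

(1, -3, -2)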